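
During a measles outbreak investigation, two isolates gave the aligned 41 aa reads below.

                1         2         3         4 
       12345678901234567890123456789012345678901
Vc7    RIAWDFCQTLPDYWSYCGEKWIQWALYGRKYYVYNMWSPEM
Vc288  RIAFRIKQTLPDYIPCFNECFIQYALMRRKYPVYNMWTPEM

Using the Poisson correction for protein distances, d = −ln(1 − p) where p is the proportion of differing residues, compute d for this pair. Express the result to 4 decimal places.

0.4947

Differing sites — 4:W/F; 5:D/R; 6:F/I; 7:C/K; 14:W/I; 15:S/P; 16:Y/C; 17:C/F; 18:G/N; 20:K/C; 21:W/F; 24:W/Y; 27:Y/M; 28:G/R; 32:Y/P; 38:S/T.
p = 16/41 = 0.390244.
d = −ln(1 − 0.390244) = −ln(0.609756) = 0.4947.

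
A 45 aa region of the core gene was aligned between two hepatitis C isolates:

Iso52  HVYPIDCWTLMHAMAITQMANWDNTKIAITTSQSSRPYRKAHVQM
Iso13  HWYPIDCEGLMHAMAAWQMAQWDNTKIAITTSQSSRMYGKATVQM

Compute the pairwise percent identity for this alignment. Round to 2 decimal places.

Mismatches occur at site 2 (V↔W), site 8 (W↔E), site 9 (T↔G), site 16 (I↔A), site 17 (T↔W), site 21 (N↔Q), site 37 (P↔M), site 39 (R↔G), site 42 (H↔T).
36 of the 45 sites match, so the percent identity is 36/45 × 100 = 80.00%.

80.00%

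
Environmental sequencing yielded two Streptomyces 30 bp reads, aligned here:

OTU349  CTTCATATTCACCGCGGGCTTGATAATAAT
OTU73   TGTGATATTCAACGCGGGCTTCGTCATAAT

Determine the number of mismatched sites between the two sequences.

7

The sequences differ at positions 1 (C/T), 2 (T/G), 4 (C/G), 12 (C/A), 22 (G/C), 23 (A/G), 25 (A/C).
That gives 7 mismatches out of 30 aligned sites, so the Hamming distance is 7.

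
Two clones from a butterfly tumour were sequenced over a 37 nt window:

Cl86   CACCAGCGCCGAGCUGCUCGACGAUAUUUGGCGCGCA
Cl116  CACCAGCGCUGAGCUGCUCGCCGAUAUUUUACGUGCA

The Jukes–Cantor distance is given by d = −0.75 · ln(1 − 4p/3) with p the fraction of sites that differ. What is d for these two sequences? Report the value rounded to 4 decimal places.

0.1490

Mismatches occur at site 10 (C/U), site 21 (A/C), site 30 (G/U), site 31 (G/A), site 34 (C/U).
p = 5/37 = 0.135135.
d = −0.75 · ln(1 − (4/3)·0.135135) = −0.75 · ln(0.819820) = −0.75 · (-0.198670) = 0.1490.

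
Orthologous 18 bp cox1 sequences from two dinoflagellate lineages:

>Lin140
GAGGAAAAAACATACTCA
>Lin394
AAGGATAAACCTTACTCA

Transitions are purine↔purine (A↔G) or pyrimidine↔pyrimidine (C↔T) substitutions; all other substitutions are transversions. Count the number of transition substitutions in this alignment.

Differing sites — 1:G/A (Ti); 6:A/T (Tv); 10:A/C (Tv); 12:A/T (Tv).
Of the 4 differences, 1 transition and 3 transversions, so the answer is 1.

1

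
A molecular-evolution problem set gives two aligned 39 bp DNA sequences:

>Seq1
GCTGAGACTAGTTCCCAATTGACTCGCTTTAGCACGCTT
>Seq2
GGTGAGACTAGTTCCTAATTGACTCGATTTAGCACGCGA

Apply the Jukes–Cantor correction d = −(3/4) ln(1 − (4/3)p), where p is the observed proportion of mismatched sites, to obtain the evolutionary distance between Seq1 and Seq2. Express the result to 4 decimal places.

0.1406

Differing sites — 2:C/G; 16:C/T; 27:C/A; 38:T/G; 39:T/A.
p = 5/39 = 0.128205.
d = −0.75 · ln(1 − (4/3)·0.128205) = −0.75 · ln(0.829060) = −0.75 · (-0.187463) = 0.1406.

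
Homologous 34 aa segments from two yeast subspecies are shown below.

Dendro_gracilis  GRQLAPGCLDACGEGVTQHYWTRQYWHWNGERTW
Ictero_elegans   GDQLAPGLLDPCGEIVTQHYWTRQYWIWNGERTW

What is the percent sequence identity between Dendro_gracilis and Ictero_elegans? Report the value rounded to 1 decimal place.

85.3%

Mismatches occur at site 2 (R↔D), site 8 (C↔L), site 11 (A↔P), site 15 (G↔I), site 27 (H↔I).
29 of the 34 sites match, so the percent identity is 29/34 × 100 = 85.3%.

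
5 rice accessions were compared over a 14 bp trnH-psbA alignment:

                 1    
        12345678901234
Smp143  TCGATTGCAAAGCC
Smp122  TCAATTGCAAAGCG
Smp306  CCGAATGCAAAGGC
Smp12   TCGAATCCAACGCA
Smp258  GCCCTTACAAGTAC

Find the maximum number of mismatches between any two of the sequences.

Pairwise Hamming distances:
  Smp143 vs Smp122: 2
  Smp143 vs Smp306: 3
  Smp143 vs Smp12: 4
  Smp143 vs Smp258: 7
  Smp122 vs Smp306: 5
  Smp122 vs Smp12: 5
  Smp122 vs Smp258: 8
  Smp306 vs Smp12: 5
  Smp306 vs Smp258: 8
  Smp12 vs Smp258: 9
The largest is 9, between Smp12 and Smp258.

9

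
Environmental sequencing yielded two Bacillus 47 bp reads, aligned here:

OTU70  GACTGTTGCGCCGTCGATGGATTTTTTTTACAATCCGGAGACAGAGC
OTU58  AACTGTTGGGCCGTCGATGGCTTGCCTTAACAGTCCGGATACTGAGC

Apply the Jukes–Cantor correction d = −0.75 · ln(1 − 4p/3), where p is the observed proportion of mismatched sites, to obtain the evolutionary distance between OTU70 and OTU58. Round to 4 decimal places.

The sequences differ at positions 1 (G/A), 9 (C/G), 21 (A/C), 24 (T/G), 25 (T/C), 26 (T/C), 29 (T/A), 33 (A/G), 40 (G/T), 43 (A/T).
p = 10/47 = 0.212766.
d = −0.75 · ln(1 − (4/3)·0.212766) = −0.75 · ln(0.716312) = −0.75 · (-0.333639) = 0.2502.

0.2502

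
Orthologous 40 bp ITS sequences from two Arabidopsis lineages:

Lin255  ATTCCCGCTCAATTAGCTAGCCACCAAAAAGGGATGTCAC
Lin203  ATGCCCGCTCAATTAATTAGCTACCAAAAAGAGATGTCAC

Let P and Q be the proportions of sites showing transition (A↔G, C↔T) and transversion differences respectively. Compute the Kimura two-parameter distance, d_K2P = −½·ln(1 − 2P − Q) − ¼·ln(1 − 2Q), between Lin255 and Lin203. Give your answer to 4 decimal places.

Differing sites — 3:T/G (Tv); 16:G/A (Ti); 17:C/T (Ti); 22:C/T (Ti); 32:G/A (Ti).
Of the 5 differences, 4 transitions and 1 transversion over 40 sites: P = 4/40 = 0.100000, Q = 1/40 = 0.025000.
d = −0.5·ln(0.775000) − 0.25·ln(0.950000) = −0.5·(-0.254892) − 0.25·(-0.051293) = 0.1403.

0.1403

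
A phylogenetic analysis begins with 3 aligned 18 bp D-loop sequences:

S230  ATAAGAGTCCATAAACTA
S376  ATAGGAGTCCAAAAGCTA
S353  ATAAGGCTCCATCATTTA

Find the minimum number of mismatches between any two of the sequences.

3

Pairwise Hamming distances:
  S230 vs S376: 3
  S230 vs S353: 5
  S376 vs S353: 7
The smallest is 3, between S230 and S376.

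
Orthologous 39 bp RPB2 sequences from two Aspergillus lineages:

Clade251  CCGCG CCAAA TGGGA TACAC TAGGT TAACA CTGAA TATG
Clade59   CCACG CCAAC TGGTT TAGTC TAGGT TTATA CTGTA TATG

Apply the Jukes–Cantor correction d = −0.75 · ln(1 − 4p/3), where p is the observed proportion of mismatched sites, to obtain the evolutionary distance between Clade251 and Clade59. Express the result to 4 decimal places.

Differing sites — 3:G/A; 10:A/C; 14:G/T; 15:A/T; 18:C/G; 19:A/T; 27:A/T; 29:C/T; 34:A/T.
p = 9/39 = 0.230769.
d = −0.75 · ln(1 − (4/3)·0.230769) = −0.75 · ln(0.692308) = −0.75 · (-0.367724) = 0.2758.

0.2758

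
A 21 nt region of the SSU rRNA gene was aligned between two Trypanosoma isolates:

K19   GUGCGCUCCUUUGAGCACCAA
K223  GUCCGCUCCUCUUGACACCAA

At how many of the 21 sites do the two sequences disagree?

5

Differing sites — 3:G/C; 11:U/C; 13:G/U; 14:A/G; 15:G/A.
That gives 5 mismatches out of 21 aligned sites, so the Hamming distance is 5.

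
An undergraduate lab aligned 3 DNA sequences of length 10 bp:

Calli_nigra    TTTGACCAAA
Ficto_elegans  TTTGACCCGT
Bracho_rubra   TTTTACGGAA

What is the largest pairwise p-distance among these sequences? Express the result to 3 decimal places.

0.500

Pairwise Hamming distances:
  Calli_nigra vs Ficto_elegans: 3
  Calli_nigra vs Bracho_rubra: 3
  Ficto_elegans vs Bracho_rubra: 5
The largest is 5 mismatches, between Ficto_elegans and Bracho_rubra; p = 5/10 = 0.500.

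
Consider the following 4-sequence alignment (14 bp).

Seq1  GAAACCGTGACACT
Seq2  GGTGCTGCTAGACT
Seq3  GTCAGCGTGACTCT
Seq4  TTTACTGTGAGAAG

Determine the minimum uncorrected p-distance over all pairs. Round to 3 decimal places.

Pairwise Hamming distances:
  Seq1 vs Seq2: 7
  Seq1 vs Seq3: 4
  Seq1 vs Seq4: 7
  Seq2 vs Seq3: 9
  Seq2 vs Seq4: 7
  Seq3 vs Seq4: 8
The smallest is 4 mismatches, between Seq1 and Seq3; p = 4/14 = 0.286.

0.286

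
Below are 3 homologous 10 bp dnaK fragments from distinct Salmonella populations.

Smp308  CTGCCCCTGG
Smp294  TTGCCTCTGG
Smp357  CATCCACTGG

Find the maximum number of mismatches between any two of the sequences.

Pairwise Hamming distances:
  Smp308 vs Smp294: 2
  Smp308 vs Smp357: 3
  Smp294 vs Smp357: 4
The largest is 4, between Smp294 and Smp357.

4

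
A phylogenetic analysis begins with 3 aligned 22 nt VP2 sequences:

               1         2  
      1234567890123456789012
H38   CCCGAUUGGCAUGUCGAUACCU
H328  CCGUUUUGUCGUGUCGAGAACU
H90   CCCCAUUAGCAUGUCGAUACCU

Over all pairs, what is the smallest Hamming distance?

Pairwise Hamming distances:
  H38 vs H328: 7
  H38 vs H90: 2
  H328 vs H90: 8
The smallest is 2, between H38 and H90.

2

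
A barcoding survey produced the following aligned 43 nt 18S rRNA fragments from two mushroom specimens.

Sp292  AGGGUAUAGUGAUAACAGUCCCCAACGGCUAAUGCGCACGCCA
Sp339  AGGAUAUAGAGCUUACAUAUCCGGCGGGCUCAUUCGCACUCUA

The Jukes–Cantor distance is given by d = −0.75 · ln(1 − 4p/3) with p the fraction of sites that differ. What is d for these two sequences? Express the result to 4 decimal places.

0.4693

Mismatches occur at site 4 (G/A), site 10 (U/A), site 12 (A/C), site 14 (A/U), site 18 (G/U), site 19 (U/A), site 20 (C/U), site 23 (C/G), site 24 (A/G), site 25 (A/C), site 26 (C/G), site 31 (A/C), site 34 (G/U), site 40 (G/U), site 42 (C/U).
p = 15/43 = 0.348837.
d = −0.75 · ln(1 − (4/3)·0.348837) = −0.75 · ln(0.534884) = −0.75 · (-0.625705) = 0.4693.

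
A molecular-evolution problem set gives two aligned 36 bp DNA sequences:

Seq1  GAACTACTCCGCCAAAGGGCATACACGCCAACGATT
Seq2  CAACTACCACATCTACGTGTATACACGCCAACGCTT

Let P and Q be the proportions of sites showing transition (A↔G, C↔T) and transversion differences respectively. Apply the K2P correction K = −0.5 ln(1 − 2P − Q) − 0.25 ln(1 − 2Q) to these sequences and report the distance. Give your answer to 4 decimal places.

0.3476

Differing sites — 1:G/C (Tv); 8:T/C (Ti); 9:C/A (Tv); 11:G/A (Ti); 12:C/T (Ti); 14:A/T (Tv); 16:A/C (Tv); 18:G/T (Tv); 20:C/T (Ti); 34:A/C (Tv).
Of the 10 differences, 4 transitions and 6 transversions over 36 sites: P = 4/36 = 0.111111, Q = 6/36 = 0.166667.
d = −0.5·ln(0.611111) − 0.25·ln(0.666666) = −0.5·(-0.492477) − 0.25·(-0.405466) = 0.3476.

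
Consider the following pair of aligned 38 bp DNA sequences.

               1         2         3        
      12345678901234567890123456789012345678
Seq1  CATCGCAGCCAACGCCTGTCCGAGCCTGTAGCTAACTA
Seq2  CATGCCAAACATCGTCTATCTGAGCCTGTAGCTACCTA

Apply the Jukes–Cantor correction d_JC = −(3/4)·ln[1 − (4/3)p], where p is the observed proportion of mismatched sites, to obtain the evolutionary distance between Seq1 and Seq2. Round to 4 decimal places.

0.2846

The sequences differ at positions 4 (C/G), 5 (G/C), 8 (G/A), 9 (C/A), 12 (A/T), 15 (C/T), 18 (G/A), 21 (C/T), 35 (A/C).
p = 9/38 = 0.236842.
d = −0.75 · ln(1 − (4/3)·0.236842) = −0.75 · ln(0.684211) = −0.75 · (-0.379489) = 0.2846.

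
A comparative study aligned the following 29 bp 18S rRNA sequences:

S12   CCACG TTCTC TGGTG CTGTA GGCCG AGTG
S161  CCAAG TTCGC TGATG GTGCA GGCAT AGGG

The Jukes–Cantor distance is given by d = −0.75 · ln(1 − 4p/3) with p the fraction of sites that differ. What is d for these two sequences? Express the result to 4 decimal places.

0.3439

The sequences differ at positions 4 (C/A), 9 (T/G), 13 (G/A), 16 (C/G), 19 (T/C), 24 (C/A), 25 (G/T), 28 (T/G).
p = 8/29 = 0.275862.
d = −0.75 · ln(1 − (4/3)·0.275862) = −0.75 · ln(0.632184) = −0.75 · (-0.458575) = 0.3439.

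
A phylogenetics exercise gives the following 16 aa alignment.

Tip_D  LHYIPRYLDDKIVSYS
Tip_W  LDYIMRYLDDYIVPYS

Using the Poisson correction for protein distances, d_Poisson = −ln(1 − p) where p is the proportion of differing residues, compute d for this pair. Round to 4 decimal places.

Differing sites — 2:H/D; 5:P/M; 11:K/Y; 14:S/P.
p = 4/16 = 0.250000.
d = −ln(1 − 0.250000) = −ln(0.750000) = 0.2877.

0.2877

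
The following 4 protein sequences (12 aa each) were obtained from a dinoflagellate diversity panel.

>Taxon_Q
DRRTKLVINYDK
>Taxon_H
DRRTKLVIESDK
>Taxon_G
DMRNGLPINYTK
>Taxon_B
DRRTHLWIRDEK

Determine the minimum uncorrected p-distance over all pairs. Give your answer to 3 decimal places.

0.167

Pairwise Hamming distances:
  Taxon_Q vs Taxon_H: 2
  Taxon_Q vs Taxon_G: 5
  Taxon_Q vs Taxon_B: 5
  Taxon_H vs Taxon_G: 7
  Taxon_H vs Taxon_B: 5
  Taxon_G vs Taxon_B: 7
The smallest is 2 mismatches, between Taxon_Q and Taxon_H; p = 2/12 = 0.167.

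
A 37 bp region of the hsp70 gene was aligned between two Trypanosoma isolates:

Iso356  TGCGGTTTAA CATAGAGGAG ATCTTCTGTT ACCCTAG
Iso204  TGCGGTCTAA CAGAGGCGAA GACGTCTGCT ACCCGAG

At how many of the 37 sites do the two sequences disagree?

Differing sites — 7:T/C; 13:T/G; 16:A/G; 17:G/C; 20:G/A; 21:A/G; 22:T/A; 24:T/G; 29:T/C; 35:T/G.
That gives 10 mismatches out of 37 aligned sites, so the Hamming distance is 10.

10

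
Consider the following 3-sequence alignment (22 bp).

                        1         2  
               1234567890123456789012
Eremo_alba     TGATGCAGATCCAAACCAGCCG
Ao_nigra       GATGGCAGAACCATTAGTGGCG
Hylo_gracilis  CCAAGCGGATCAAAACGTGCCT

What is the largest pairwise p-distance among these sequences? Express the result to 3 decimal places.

Pairwise Hamming distances:
  Eremo_alba vs Ao_nigra: 11
  Eremo_alba vs Hylo_gracilis: 8
  Ao_nigra vs Hylo_gracilis: 12
The largest is 12 mismatches, between Ao_nigra and Hylo_gracilis; p = 12/22 = 0.545.

0.545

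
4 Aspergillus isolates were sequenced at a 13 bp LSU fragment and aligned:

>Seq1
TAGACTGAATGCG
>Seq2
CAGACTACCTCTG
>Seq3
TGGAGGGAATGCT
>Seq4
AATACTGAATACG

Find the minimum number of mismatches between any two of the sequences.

3

Pairwise Hamming distances:
  Seq1 vs Seq2: 6
  Seq1 vs Seq3: 4
  Seq1 vs Seq4: 3
  Seq2 vs Seq3: 10
  Seq2 vs Seq4: 7
  Seq3 vs Seq4: 7
The smallest is 3, between Seq1 and Seq4.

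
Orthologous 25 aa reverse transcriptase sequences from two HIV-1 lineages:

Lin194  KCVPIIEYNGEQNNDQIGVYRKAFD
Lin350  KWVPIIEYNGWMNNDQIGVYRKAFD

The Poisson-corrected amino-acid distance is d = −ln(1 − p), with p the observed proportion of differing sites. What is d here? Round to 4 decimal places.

0.1278

Differing sites — 2:C/W; 11:E/W; 12:Q/M.
p = 3/25 = 0.120000.
d = −ln(1 − 0.120000) = −ln(0.880000) = 0.1278.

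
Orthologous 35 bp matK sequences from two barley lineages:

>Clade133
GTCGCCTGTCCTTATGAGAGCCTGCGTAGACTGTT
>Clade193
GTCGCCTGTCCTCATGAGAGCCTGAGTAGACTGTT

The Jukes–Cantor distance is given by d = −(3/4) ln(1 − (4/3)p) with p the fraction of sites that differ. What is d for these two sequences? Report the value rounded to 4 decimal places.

Differing sites — 13:T/C; 25:C/A.
p = 2/35 = 0.057143.
d = −0.75 · ln(1 − (4/3)·0.057143) = −0.75 · ln(0.923809) = −0.75 · (-0.079250) = 0.0594.

0.0594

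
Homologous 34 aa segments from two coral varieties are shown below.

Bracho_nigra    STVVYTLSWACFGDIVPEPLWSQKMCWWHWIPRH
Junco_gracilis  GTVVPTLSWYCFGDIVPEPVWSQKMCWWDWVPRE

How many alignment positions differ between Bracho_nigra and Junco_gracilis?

Mismatches occur at site 1 (S/G), site 5 (Y/P), site 10 (A/Y), site 20 (L/V), site 29 (H/D), site 31 (I/V), site 34 (H/E).
That gives 7 mismatches out of 34 aligned sites, so the Hamming distance is 7.

7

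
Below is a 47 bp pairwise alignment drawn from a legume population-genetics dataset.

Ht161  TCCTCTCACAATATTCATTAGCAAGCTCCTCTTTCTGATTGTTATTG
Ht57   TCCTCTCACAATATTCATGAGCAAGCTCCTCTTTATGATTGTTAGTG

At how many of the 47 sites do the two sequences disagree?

The sequences differ at positions 19 (T/G), 35 (C/A), 45 (T/G).
That gives 3 mismatches out of 47 aligned sites, so the Hamming distance is 3.

3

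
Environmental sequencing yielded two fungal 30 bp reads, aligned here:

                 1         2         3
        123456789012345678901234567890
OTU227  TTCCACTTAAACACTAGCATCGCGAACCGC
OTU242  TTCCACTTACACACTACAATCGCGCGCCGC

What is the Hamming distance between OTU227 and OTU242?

The sequences differ at positions 10 (A/C), 17 (G/C), 18 (C/A), 25 (A/C), 26 (A/G).
That gives 5 mismatches out of 30 aligned sites, so the Hamming distance is 5.

5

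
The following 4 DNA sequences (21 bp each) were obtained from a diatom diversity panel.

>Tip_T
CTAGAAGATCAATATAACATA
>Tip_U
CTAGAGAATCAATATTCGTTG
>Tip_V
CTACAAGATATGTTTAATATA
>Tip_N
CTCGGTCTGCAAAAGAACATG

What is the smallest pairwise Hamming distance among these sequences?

6

Pairwise Hamming distances:
  Tip_T vs Tip_U: 7
  Tip_T vs Tip_V: 6
  Tip_T vs Tip_N: 9
  Tip_U vs Tip_V: 12
  Tip_U vs Tip_N: 12
  Tip_V vs Tip_N: 15
The smallest is 6, between Tip_T and Tip_V.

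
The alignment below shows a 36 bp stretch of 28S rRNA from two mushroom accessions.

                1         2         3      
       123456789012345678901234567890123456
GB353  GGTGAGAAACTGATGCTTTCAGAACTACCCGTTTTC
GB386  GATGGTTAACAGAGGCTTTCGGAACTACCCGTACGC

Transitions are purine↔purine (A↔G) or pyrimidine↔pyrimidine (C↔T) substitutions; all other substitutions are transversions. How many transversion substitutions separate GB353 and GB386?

6

Differing sites — 2:G/A (Ti); 5:A/G (Ti); 6:G/T (Tv); 7:A/T (Tv); 11:T/A (Tv); 14:T/G (Tv); 21:A/G (Ti); 33:T/A (Tv); 34:T/C (Ti); 35:T/G (Tv).
Of the 10 differences, 4 transitions and 6 transversions, so the answer is 6.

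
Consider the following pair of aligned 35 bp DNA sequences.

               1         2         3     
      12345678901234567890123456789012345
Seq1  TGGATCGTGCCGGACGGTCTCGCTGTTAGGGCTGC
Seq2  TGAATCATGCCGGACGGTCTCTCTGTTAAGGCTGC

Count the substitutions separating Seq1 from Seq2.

Differing sites — 3:G/A; 7:G/A; 22:G/T; 29:G/A.
That gives 4 mismatches out of 35 aligned sites, so the Hamming distance is 4.

4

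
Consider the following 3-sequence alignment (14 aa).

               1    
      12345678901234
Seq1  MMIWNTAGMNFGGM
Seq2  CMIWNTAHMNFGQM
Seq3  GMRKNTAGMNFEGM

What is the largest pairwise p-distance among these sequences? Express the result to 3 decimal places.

0.429

Pairwise Hamming distances:
  Seq1 vs Seq2: 3
  Seq1 vs Seq3: 4
  Seq2 vs Seq3: 6
The largest is 6 mismatches, between Seq2 and Seq3; p = 6/14 = 0.429.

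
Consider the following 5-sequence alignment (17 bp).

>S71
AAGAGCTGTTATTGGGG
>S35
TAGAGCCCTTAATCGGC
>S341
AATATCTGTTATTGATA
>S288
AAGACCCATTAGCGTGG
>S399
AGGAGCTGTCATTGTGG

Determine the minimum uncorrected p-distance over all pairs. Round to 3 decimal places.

Pairwise Hamming distances:
  S71 vs S35: 6
  S71 vs S341: 5
  S71 vs S288: 6
  S71 vs S399: 3
  S35 vs S341: 10
  S35 vs S288: 8
  S35 vs S399: 9
  S341 vs S288: 9
  S341 vs S399: 7
  S288 vs S399: 7
The smallest is 3 mismatches, between S71 and S399; p = 3/17 = 0.176.

0.176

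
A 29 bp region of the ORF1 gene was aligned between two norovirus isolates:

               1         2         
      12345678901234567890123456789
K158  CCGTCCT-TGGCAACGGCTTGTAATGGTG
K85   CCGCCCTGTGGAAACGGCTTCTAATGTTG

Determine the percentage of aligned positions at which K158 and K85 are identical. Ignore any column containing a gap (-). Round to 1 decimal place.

85.7%

Excluding the 1 gap column leaves 28 comparable sites.
The sequences differ at positions 4 (T/C), 12 (C/A), 21 (G/C), 27 (G/T).
24 of the 28 comparable sites match, so the percent identity is 24/28 × 100 = 85.7%.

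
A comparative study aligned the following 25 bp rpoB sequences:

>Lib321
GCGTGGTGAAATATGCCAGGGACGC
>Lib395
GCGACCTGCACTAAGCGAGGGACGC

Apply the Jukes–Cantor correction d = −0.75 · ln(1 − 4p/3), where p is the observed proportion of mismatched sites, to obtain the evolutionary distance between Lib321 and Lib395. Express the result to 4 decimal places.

The sequences differ at positions 4 (T/A), 5 (G/C), 6 (G/C), 9 (A/C), 11 (A/C), 14 (T/A), 17 (C/G).
p = 7/25 = 0.280000.
d = −0.75 · ln(1 − (4/3)·0.280000) = −0.75 · ln(0.626667) = −0.75 · (-0.467340) = 0.3505.

0.3505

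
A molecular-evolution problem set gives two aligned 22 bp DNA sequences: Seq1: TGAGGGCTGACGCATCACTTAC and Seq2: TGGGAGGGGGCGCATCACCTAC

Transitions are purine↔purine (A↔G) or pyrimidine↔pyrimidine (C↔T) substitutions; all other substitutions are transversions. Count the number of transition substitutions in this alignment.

Mismatches occur at site 3 (A↔G, transition), site 5 (G↔A, transition), site 7 (C↔G, transversion), site 8 (T↔G, transversion), site 10 (A↔G, transition), site 19 (T↔C, transition).
Of the 6 differences, 4 transitions and 2 transversions, so the answer is 4.

4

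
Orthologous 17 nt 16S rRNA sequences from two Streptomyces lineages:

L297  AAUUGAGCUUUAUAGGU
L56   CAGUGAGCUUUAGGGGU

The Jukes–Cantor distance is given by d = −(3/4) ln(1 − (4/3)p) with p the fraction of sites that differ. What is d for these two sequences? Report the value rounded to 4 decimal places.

The sequences differ at positions 1 (A/C), 3 (U/G), 13 (U/G), 14 (A/G).
p = 4/17 = 0.235294.
d = −0.75 · ln(1 − (4/3)·0.235294) = −0.75 · ln(0.686275) = −0.75 · (-0.376477) = 0.2824.

0.2824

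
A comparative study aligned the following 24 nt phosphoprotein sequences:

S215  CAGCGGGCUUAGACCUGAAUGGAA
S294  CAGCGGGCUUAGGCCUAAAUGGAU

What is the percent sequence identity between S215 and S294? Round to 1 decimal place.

87.5%

Mismatches occur at site 13 (A/G), site 17 (G/A), site 24 (A/U).
21 of the 24 sites match, so the percent identity is 21/24 × 100 = 87.5%.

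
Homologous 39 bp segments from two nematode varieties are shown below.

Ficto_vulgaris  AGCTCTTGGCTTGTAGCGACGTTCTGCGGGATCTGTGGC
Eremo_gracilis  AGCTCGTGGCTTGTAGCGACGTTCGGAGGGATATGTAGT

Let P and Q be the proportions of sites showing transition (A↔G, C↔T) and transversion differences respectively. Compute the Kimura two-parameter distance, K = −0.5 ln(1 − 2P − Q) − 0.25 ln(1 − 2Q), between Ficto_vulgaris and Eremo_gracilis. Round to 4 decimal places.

0.1722

Differing sites — 6:T/G (Tv); 25:T/G (Tv); 27:C/A (Tv); 33:C/A (Tv); 37:G/A (Ti); 39:C/T (Ti).
Of the 6 differences, 2 transitions and 4 transversions over 39 sites: P = 2/39 = 0.051282, Q = 4/39 = 0.102564.
d = −0.5·ln(0.794872) − 0.25·ln(0.794872) = −0.5·(-0.229574) − 0.25·(-0.229574) = 0.1722.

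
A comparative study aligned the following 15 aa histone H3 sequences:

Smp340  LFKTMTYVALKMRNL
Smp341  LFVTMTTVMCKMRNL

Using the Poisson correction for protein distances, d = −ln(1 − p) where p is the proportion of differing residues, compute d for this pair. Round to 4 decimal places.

0.3102

Differing sites — 3:K/V; 7:Y/T; 9:A/M; 10:L/C.
p = 4/15 = 0.266667.
d = −ln(1 − 0.266667) = −ln(0.733333) = 0.3102.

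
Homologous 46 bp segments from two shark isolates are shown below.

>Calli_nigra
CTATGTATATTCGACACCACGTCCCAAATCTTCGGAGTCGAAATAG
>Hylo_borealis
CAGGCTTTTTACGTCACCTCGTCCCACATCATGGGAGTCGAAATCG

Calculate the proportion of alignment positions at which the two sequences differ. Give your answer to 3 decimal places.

Differing sites — 2:T/A; 3:A/G; 4:T/G; 5:G/C; 7:A/T; 9:A/T; 11:T/A; 14:A/T; 19:A/T; 27:A/C; 31:T/A; 33:C/G; 45:A/C.
There are 13 differences over 46 sites, so p = 13/46 = 0.283.

0.283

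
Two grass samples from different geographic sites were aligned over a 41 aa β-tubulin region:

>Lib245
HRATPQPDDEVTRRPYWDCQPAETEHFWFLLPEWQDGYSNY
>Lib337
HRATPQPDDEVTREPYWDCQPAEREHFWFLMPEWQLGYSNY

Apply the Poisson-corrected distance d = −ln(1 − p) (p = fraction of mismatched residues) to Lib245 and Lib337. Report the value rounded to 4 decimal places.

0.1027

The sequences differ at positions 14 (R/E), 24 (T/R), 31 (L/M), 36 (D/L).
p = 4/41 = 0.097561.
d = −ln(1 − 0.097561) = −ln(0.902439) = 0.1027.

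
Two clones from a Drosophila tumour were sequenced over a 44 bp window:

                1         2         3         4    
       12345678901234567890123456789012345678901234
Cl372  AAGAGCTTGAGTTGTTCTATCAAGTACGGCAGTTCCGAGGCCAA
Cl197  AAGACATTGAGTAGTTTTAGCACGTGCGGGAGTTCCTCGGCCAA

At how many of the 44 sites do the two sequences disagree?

Differing sites — 5:G/C; 6:C/A; 13:T/A; 17:C/T; 20:T/G; 23:A/C; 26:A/G; 30:C/G; 37:G/T; 38:A/C.
That gives 10 mismatches out of 44 aligned sites, so the Hamming distance is 10.

10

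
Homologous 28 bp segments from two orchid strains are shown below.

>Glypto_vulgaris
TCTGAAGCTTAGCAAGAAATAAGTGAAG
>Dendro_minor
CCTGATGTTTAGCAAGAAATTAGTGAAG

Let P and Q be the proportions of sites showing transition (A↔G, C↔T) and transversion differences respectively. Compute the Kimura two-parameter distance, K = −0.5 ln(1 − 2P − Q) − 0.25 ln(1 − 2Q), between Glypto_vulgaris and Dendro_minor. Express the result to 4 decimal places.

0.1591

The sequences differ at positions 1 (T/C, transition), 6 (A/T, transversion), 8 (C/T, transition), 21 (A/T, transversion).
Of the 4 differences, 2 transitions and 2 transversions over 28 sites: P = 2/28 = 0.071429, Q = 2/28 = 0.071429.
d = −0.5·ln(0.785713) − 0.25·ln(0.857142) = −0.5·(-0.241164) − 0.25·(-0.154152) = 0.1591.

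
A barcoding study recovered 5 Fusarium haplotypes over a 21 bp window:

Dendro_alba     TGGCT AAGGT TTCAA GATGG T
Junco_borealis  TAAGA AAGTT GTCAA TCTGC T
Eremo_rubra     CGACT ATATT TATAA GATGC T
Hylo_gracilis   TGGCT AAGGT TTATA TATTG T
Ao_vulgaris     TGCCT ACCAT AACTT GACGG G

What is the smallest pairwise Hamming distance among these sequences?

Pairwise Hamming distances:
  Dendro_alba vs Junco_borealis: 9
  Dendro_alba vs Eremo_rubra: 8
  Dendro_alba vs Hylo_gracilis: 4
  Dendro_alba vs Ao_vulgaris: 10
  Junco_borealis vs Eremo_rubra: 11
  Junco_borealis vs Hylo_gracilis: 11
  Junco_borealis vs Ao_vulgaris: 16
  Eremo_rubra vs Hylo_gracilis: 11
  Eremo_rubra vs Ao_vulgaris: 12
  Hylo_gracilis vs Ao_vulgaris: 12
The smallest is 4, between Dendro_alba and Hylo_gracilis.

4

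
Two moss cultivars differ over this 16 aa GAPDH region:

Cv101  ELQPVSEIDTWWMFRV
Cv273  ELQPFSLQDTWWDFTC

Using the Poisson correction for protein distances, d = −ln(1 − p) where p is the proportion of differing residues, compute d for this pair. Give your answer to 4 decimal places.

0.4700

The sequences differ at positions 5 (V/F), 7 (E/L), 8 (I/Q), 13 (M/D), 15 (R/T), 16 (V/C).
p = 6/16 = 0.375000.
d = −ln(1 − 0.375000) = −ln(0.625000) = 0.4700.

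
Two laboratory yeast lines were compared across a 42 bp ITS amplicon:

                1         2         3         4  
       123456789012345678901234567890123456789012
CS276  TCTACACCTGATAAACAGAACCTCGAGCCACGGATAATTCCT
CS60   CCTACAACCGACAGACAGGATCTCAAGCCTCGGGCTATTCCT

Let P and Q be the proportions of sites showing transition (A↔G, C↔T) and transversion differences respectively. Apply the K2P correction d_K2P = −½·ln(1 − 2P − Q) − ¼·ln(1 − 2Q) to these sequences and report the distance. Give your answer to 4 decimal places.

0.3851

Mismatches occur at site 1 (T→C, transition), site 7 (C→A, transversion), site 9 (T→C, transition), site 12 (T→C, transition), site 14 (A→G, transition), site 19 (A→G, transition), site 21 (C→T, transition), site 25 (G→A, transition), site 30 (A→T, transversion), site 34 (A→G, transition), site 35 (T→C, transition), site 36 (A→T, transversion).
Of the 12 differences, 9 transitions and 3 transversions over 42 sites: P = 9/42 = 0.214286, Q = 3/42 = 0.071429.
d = −0.5·ln(0.499999) − 0.25·ln(0.857142) = −0.5·(-0.693149) − 0.25·(-0.154152) = 0.3851.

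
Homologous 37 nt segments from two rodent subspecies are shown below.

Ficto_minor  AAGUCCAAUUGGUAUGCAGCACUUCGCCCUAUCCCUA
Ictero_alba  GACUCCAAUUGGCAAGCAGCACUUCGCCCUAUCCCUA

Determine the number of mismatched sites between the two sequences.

Mismatches occur at site 1 (A→G), site 3 (G→C), site 13 (U→C), site 15 (U→A).
That gives 4 mismatches out of 37 aligned sites, so the Hamming distance is 4.

4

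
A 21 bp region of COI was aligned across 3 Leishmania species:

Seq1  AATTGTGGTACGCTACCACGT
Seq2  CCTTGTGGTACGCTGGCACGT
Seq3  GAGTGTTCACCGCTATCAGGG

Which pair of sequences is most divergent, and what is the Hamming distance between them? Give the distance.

11

Pairwise Hamming distances:
  Seq1 vs Seq2: 4
  Seq1 vs Seq3: 9
  Seq2 vs Seq3: 11
The largest is 11, between Seq2 and Seq3.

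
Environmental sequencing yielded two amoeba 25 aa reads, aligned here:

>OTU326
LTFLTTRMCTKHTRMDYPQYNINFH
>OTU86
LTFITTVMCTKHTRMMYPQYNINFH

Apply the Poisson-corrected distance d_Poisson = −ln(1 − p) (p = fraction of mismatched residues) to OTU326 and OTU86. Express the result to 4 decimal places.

0.1278

Differing sites — 4:L/I; 7:R/V; 16:D/M.
p = 3/25 = 0.120000.
d = −ln(1 − 0.120000) = −ln(0.880000) = 0.1278.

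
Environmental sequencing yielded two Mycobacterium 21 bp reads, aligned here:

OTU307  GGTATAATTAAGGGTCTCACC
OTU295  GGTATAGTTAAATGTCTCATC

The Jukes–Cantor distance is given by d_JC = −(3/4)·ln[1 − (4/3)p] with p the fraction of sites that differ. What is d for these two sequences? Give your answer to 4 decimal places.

0.2197

Mismatches occur at site 7 (A/G), site 12 (G/A), site 13 (G/T), site 20 (C/T).
p = 4/21 = 0.190476.
d = −0.75 · ln(1 − (4/3)·0.190476) = −0.75 · ln(0.746032) = −0.75 · (-0.292987) = 0.2197.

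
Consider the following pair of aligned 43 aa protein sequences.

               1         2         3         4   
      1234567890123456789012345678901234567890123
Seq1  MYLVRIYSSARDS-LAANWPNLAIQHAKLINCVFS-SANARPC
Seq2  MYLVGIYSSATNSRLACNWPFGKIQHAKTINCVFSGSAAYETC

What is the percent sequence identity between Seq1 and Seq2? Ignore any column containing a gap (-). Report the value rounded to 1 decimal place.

70.7%

Excluding the 2 gap columns leaves 41 comparable sites.
Mismatches occur at site 5 (R→G), site 11 (R→T), site 12 (D→N), site 17 (A→C), site 21 (N→F), site 22 (L→G), site 23 (A→K), site 29 (L→T), site 39 (N→A), site 40 (A→Y), site 41 (R→E), site 42 (P→T).
29 of the 41 comparable sites match, so the percent identity is 29/41 × 100 = 70.7%.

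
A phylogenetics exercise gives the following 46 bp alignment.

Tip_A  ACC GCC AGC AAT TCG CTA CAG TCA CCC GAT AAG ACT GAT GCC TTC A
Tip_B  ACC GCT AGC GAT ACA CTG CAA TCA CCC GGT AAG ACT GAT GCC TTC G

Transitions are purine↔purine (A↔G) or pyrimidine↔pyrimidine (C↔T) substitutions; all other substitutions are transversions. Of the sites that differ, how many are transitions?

7

The sequences differ at positions 6 (C/T, transition), 10 (A/G, transition), 13 (T/A, transversion), 15 (G/A, transition), 18 (A/G, transition), 21 (G/A, transition), 29 (A/G, transition), 46 (A/G, transition).
Of the 8 differences, 7 transitions and 1 transversion, so the answer is 7.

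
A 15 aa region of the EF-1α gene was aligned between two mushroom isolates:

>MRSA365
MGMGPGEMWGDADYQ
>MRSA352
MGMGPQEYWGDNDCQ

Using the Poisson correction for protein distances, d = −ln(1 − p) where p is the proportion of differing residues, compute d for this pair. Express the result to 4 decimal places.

0.3102

Differing sites — 6:G/Q; 8:M/Y; 12:A/N; 14:Y/C.
p = 4/15 = 0.266667.
d = −ln(1 − 0.266667) = −ln(0.733333) = 0.3102.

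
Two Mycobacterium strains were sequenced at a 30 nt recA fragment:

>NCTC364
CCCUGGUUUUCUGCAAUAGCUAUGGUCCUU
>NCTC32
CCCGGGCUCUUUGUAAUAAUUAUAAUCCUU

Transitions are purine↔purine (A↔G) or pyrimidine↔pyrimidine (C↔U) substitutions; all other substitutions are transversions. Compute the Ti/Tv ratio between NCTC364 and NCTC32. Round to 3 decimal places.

Differing sites — 4:U/G (Tv); 7:U/C (Ti); 9:U/C (Ti); 11:C/U (Ti); 14:C/U (Ti); 19:G/A (Ti); 20:C/U (Ti); 24:G/A (Ti); 25:G/A (Ti).
Of the 9 differences, 8 transitions and 1 transversion, so Ti/Tv = 8/1 = 8.000.

8.000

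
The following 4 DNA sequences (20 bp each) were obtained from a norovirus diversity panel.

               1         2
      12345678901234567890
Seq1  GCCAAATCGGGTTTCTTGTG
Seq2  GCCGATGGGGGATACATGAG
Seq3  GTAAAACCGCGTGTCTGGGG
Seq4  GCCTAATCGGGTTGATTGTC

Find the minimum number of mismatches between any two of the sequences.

4

Pairwise Hamming distances:
  Seq1 vs Seq2: 8
  Seq1 vs Seq3: 7
  Seq1 vs Seq4: 4
  Seq2 vs Seq3: 13
  Seq2 vs Seq4: 10
  Seq3 vs Seq4: 11
The smallest is 4, between Seq1 and Seq4.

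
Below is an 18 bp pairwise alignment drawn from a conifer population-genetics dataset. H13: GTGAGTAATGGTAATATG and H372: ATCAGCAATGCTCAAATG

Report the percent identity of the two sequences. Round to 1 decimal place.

The sequences differ at positions 1 (G/A), 3 (G/C), 6 (T/C), 11 (G/C), 13 (A/C), 15 (T/A).
12 of the 18 sites match, so the percent identity is 12/18 × 100 = 66.7%.

66.7%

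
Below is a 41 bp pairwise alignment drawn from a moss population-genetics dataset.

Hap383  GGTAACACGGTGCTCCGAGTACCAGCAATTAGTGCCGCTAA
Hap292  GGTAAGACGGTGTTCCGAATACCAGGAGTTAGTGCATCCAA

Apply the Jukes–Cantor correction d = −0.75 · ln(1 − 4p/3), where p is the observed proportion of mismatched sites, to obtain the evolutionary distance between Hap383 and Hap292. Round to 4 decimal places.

Mismatches occur at site 6 (C/G), site 13 (C/T), site 19 (G/A), site 26 (C/G), site 28 (A/G), site 36 (C/A), site 37 (G/T), site 39 (T/C).
p = 8/41 = 0.195122.
d = −0.75 · ln(1 − (4/3)·0.195122) = −0.75 · ln(0.739837) = −0.75 · (-0.301325) = 0.2260.

0.2260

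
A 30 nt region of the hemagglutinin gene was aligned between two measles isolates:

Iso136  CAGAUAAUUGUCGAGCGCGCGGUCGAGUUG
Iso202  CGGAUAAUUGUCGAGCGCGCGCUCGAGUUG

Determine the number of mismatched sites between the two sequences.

Differing sites — 2:A/G; 22:G/C.
That gives 2 mismatches out of 30 aligned sites, so the Hamming distance is 2.

2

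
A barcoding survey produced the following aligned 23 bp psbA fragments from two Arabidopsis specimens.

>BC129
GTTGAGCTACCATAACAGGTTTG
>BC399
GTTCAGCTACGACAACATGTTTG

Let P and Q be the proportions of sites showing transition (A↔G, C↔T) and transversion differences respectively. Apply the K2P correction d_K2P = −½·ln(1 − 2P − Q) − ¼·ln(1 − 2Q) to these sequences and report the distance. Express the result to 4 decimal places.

0.1981

The sequences differ at positions 4 (G/C, transversion), 11 (C/G, transversion), 13 (T/C, transition), 18 (G/T, transversion).
Of the 4 differences, 1 transition and 3 transversions over 23 sites: P = 1/23 = 0.043478, Q = 3/23 = 0.130435.
d = −0.5·ln(0.782609) − 0.25·ln(0.739130) = −0.5·(-0.245122) − 0.25·(-0.302281) = 0.1981.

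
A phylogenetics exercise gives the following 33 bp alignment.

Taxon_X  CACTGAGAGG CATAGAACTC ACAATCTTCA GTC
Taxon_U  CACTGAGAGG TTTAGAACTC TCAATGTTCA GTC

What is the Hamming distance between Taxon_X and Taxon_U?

Differing sites — 11:C/T; 12:A/T; 21:A/T; 26:C/G.
That gives 4 mismatches out of 33 aligned sites, so the Hamming distance is 4.

4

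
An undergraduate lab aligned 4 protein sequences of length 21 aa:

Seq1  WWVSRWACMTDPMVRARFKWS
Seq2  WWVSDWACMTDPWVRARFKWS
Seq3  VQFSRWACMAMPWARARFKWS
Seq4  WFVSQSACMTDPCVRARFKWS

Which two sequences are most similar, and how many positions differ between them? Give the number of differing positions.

Pairwise Hamming distances:
  Seq1 vs Seq2: 2
  Seq1 vs Seq3: 7
  Seq1 vs Seq4: 4
  Seq2 vs Seq3: 7
  Seq2 vs Seq4: 4
  Seq3 vs Seq4: 9
The smallest is 2, between Seq1 and Seq2.

2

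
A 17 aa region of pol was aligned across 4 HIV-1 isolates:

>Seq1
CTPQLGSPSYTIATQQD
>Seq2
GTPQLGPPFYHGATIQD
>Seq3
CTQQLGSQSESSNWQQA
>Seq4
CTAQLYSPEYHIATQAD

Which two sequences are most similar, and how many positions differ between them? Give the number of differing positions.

Pairwise Hamming distances:
  Seq1 vs Seq2: 6
  Seq1 vs Seq3: 8
  Seq1 vs Seq4: 5
  Seq2 vs Seq3: 12
  Seq2 vs Seq4: 8
  Seq3 vs Seq4: 11
The smallest is 5, between Seq1 and Seq4.

5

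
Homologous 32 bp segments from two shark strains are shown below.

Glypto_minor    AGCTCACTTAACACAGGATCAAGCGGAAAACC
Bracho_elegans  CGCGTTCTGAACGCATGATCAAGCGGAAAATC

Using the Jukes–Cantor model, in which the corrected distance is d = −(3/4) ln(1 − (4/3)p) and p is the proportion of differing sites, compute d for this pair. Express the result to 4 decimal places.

0.3041

The sequences differ at positions 1 (A/C), 4 (T/G), 5 (C/T), 6 (A/T), 9 (T/G), 13 (A/G), 16 (G/T), 31 (C/T).
p = 8/32 = 0.250000.
d = −0.75 · ln(1 − (4/3)·0.250000) = −0.75 · ln(0.666667) = −0.75 · (-0.405465) = 0.3041.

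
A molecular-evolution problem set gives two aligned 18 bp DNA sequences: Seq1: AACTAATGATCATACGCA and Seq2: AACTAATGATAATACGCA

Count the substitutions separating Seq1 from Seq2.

1

Differing sites — 11:C/A.
That gives 1 mismatch out of 18 aligned sites, so the Hamming distance is 1.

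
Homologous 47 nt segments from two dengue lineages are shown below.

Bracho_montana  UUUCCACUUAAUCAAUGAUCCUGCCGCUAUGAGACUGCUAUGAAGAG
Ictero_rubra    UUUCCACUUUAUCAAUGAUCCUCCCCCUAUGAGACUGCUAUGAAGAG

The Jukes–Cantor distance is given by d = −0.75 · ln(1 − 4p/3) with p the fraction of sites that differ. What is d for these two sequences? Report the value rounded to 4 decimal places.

0.0667

The sequences differ at positions 10 (A/U), 23 (G/C), 26 (G/C).
p = 3/47 = 0.063830.
d = −0.75 · ln(1 − (4/3)·0.063830) = −0.75 · ln(0.914893) = −0.75 · (-0.088948) = 0.0667.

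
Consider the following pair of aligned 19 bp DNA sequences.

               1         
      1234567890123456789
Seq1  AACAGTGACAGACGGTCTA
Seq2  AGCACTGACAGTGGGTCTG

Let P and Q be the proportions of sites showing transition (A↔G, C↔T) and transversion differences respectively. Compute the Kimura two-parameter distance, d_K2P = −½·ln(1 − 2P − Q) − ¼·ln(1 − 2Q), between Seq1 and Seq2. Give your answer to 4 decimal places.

Differing sites — 2:A/G (Ti); 5:G/C (Tv); 12:A/T (Tv); 13:C/G (Tv); 19:A/G (Ti).
Of the 5 differences, 2 transitions and 3 transversions over 19 sites: P = 2/19 = 0.105263, Q = 3/19 = 0.157895.
d = −0.5·ln(0.631579) − 0.25·ln(0.684210) = −0.5·(-0.459532) − 0.25·(-0.379490) = 0.3246.

0.3246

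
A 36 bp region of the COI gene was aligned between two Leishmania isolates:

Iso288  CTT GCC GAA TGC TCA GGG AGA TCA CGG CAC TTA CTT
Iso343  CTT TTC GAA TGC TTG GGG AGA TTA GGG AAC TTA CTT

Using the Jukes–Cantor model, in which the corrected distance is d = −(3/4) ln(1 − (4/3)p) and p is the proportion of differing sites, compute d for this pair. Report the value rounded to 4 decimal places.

The sequences differ at positions 4 (G/T), 5 (C/T), 14 (C/T), 15 (A/G), 23 (C/T), 25 (C/G), 28 (C/A).
p = 7/36 = 0.194444.
d = −0.75 · ln(1 − (4/3)·0.194444) = −0.75 · ln(0.740741) = −0.75 · (-0.300104) = 0.2251.

0.2251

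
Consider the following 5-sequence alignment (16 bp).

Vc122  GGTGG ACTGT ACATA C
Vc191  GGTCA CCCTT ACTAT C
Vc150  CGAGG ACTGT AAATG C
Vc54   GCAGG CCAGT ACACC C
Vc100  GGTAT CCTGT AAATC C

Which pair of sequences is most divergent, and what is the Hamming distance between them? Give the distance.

11

Pairwise Hamming distances:
  Vc122 vs Vc191: 8
  Vc122 vs Vc150: 4
  Vc122 vs Vc54: 6
  Vc122 vs Vc100: 5
  Vc191 vs Vc150: 11
  Vc191 vs Vc54: 9
  Vc191 vs Vc100: 8
  Vc150 vs Vc54: 7
  Vc150 vs Vc100: 6
  Vc54 vs Vc100: 7
The largest is 11, between Vc191 and Vc150.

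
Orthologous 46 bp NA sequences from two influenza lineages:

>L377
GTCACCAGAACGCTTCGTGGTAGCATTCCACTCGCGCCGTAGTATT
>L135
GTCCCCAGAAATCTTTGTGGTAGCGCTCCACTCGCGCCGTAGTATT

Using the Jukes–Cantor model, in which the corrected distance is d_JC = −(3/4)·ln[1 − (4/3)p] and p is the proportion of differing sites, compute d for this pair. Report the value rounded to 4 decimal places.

0.1433

Mismatches occur at site 4 (A→C), site 11 (C→A), site 12 (G→T), site 16 (C→T), site 25 (A→G), site 26 (T→C).
p = 6/46 = 0.130435.
d = −0.75 · ln(1 − (4/3)·0.130435) = −0.75 · ln(0.826087) = −0.75 · (-0.191055) = 0.1433.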